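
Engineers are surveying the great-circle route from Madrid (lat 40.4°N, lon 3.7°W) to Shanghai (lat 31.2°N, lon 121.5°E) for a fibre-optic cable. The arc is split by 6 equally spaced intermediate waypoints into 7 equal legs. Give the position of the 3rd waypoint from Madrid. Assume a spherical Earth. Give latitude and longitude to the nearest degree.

Write both endpoints as unit vectors p₁, p₂ with components (cos φ cos λ, cos φ sin λ, sin φ).
The central angle between the endpoints is δ = arccos(p₁·p₂) ≈ 1.611 rad (92.3°).
Interpolate at f = 3/7 with slerp weights a = sin((1−f)δ)/sin δ ≈ 0.796, b = sin(fδ)/sin δ ≈ 0.637.
p = a·p₁ + b·p₂ ≈ (0.320, 0.426, 0.846); φ = arcsin(p_z) ≈ 57.81°, λ = atan2(p_y, p_x) ≈ 53.02°.

≈ lat 58°N, lon 53°E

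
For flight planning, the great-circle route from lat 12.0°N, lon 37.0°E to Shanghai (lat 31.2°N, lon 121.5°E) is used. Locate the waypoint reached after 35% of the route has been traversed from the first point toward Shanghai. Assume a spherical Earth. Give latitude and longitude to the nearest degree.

≈ lat 24°N, lon 63°E

Write both endpoints as unit vectors p₁, p₂ with components (cos φ cos λ, cos φ sin λ, sin φ).
The central angle between the endpoints is δ = arccos(p₁·p₂) ≈ 1.382 rad (79.2°).
Interpolate at f = 0.35 with slerp weights a = sin((1−f)δ)/sin δ ≈ 0.796, b = sin(fδ)/sin δ ≈ 0.473.
p = a·p₁ + b·p₂ ≈ (0.411, 0.814, 0.411); φ = arcsin(p_z) ≈ 24.26°, λ = atan2(p_y, p_x) ≈ 63.24°.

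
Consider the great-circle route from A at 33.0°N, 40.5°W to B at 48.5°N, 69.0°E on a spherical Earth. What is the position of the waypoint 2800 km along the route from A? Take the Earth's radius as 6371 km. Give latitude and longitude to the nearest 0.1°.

≈ 50.1°N, 15.4°W

Convert each endpoint to a unit vector on the sphere (x = cos φ cos λ, y = cos φ sin λ, z = sin φ).
The central angle between the endpoints is δ = arccos(p₁·p₂) ≈ 1.347 rad (77.1°). The total great-circle distance is δ·R ≈ 1.347 × 6371 ≈ 8579 km, so the target fraction is f = 2800/8579 ≈ 0.326.
Interpolate at f ≈ 0.326 with slerp weights a = sin((1−f)δ)/sin δ ≈ 0.808, b = sin(fδ)/sin δ ≈ 0.436.
p = a·p₁ + b·p₂ ≈ (0.619, -0.170, 0.767); φ = arcsin(p_z) ≈ 50.07°, λ = atan2(p_y, p_x) ≈ -15.37°.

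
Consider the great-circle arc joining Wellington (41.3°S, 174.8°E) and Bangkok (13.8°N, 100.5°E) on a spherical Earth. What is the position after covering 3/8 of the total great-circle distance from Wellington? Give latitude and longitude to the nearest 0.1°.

≈ (24.2°S, 140.9°E)

Write both endpoints as unit vectors p₁, p₂ with components (cos φ cos λ, cos φ sin λ, sin φ).
The central angle between the endpoints is δ = arccos(p₁·p₂) ≈ 1.531 rad (87.7°).
Interpolate at f = 3/8 with slerp weights a = sin((1−f)δ)/sin δ ≈ 0.818, b = sin(fδ)/sin δ ≈ 0.543.
p = a·p₁ + b·p₂ ≈ (-0.708, 0.575, -0.410); φ = arcsin(p_z) ≈ -24.22°, λ = atan2(p_y, p_x) ≈ 140.94°.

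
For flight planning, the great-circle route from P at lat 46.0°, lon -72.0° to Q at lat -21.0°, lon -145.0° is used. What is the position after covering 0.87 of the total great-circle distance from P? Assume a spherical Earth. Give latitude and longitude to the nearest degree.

Convert each endpoint to a unit vector on the sphere (x = cos φ cos λ, y = cos φ sin λ, z = sin φ).
The central angle between the endpoints is δ = arccos(p₁·p₂) ≈ 1.639 rad (93.9°).
Interpolate at f = 0.87 with slerp weights a = sin((1−f)δ)/sin δ ≈ 0.212, b = sin(fδ)/sin δ ≈ 0.992.
p = a·p₁ + b·p₂ ≈ (-0.713, -0.671, -0.203); φ = arcsin(p_z) ≈ -11.71°, λ = atan2(p_y, p_x) ≈ -136.73°.

≈ lat -12°, lon -137°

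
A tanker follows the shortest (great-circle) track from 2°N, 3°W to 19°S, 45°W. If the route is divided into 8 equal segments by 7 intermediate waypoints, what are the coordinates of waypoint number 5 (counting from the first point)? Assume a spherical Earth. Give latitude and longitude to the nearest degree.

The haversine formula gives a central angle δ ≈ 0.808 rad (46.3°) between the endpoints.
Interpolate at f = 5/8 with slerp weights a = sin((1−f)δ)/sin δ ≈ 0.413, b = sin(fδ)/sin δ ≈ 0.669.
p = a·p₁ + b·p₂ ≈ (0.859, -0.469, -0.203); φ = arcsin(p_z) ≈ -11.74°, λ = atan2(p_y, p_x) ≈ -28.62°.

≈ 12°S, 29°W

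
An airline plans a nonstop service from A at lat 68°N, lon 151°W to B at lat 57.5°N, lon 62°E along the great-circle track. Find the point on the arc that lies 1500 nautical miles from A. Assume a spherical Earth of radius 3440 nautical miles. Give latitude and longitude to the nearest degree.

Write both endpoints as unit vectors p₁, p₂ with components (cos φ cos λ, cos φ sin λ, sin φ).
The central angle between the endpoints is δ = arccos(p₁·p₂) ≈ 0.911 rad (52.2°). The total great-circle distance is δ·R ≈ 0.911 × 3440 ≈ 3133 nmi, so the target fraction is f = 1500/3133 ≈ 0.479.
Interpolate at f ≈ 0.479 with slerp weights a = sin((1−f)δ)/sin δ ≈ 0.579, b = sin(fδ)/sin δ ≈ 0.535.
p = a·p₁ + b·p₂ ≈ (-0.055, 0.149, 0.987); φ = arcsin(p_z) ≈ 80.89°, λ = atan2(p_y, p_x) ≈ 110.21°.

≈ lat 81°N, lon 110°E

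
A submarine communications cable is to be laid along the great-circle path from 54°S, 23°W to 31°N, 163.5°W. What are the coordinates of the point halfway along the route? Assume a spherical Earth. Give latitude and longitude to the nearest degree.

Write both endpoints as unit vectors p₁, p₂ with components (cos φ cos λ, cos φ sin λ, sin φ).
The central angle between the endpoints is δ = arccos(p₁·p₂) ≈ 2.507 rad (143.7°).
Interpolate at f = 1/2 with slerp weights a = sin((1−f)δ)/sin δ ≈ 1.603, b = sin(fδ)/sin δ ≈ 1.603.
p = a·p₁ + b·p₂ ≈ (-0.450, -0.758, -0.471); φ = arcsin(p_z) ≈ -28.12°, λ = atan2(p_y, p_x) ≈ -120.69°.

≈ 28°S, 121°W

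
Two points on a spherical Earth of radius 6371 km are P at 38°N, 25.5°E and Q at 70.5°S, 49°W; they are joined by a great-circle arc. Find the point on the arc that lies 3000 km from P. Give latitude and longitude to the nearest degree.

≈ 13°N, 15°E

Write both endpoints as unit vectors p₁, p₂ with components (cos φ cos λ, cos φ sin λ, sin φ).
The central angle between the endpoints is δ = arccos(p₁·p₂) ≈ 2.106 rad (120.7°). The total great-circle distance is δ·R ≈ 2.106 × 6371 ≈ 13418 km, so the target fraction is f = 3000/13418 ≈ 0.224.
Interpolate at f ≈ 0.224 with slerp weights a = sin((1−f)δ)/sin δ ≈ 1.160, b = sin(fδ)/sin δ ≈ 0.527.
p = a·p₁ + b·p₂ ≈ (0.941, 0.261, 0.217); φ = arcsin(p_z) ≈ 12.54°, λ = atan2(p_y, p_x) ≈ 15.49°.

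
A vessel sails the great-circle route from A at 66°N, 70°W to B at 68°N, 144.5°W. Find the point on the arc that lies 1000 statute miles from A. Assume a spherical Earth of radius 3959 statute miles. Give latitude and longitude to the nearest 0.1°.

≈ 71.4°N, 107.9°W

Convert each endpoint to a unit vector on the sphere (x = cos φ cos λ, y = cos φ sin λ, z = sin φ).
The central angle between the endpoints is δ = arccos(p₁·p₂) ≈ 0.478 rad (27.4°). The total great-circle distance is δ·R ≈ 0.478 × 3959 ≈ 1894 mi, so the target fraction is f = 1000/1894 ≈ 0.528.
Interpolate at f ≈ 0.528 with slerp weights a = sin((1−f)δ)/sin δ ≈ 0.486, b = sin(fδ)/sin δ ≈ 0.543.
p = a·p₁ + b·p₂ ≈ (-0.098, -0.304, 0.948); φ = arcsin(p_z) ≈ 71.38°, λ = atan2(p_y, p_x) ≈ -107.85°.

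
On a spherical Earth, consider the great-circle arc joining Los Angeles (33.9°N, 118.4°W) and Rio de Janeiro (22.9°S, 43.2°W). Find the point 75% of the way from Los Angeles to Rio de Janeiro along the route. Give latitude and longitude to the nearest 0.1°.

Convert each endpoint to a unit vector on the sphere (x = cos φ cos λ, y = cos φ sin λ, z = sin φ).
The central angle between the endpoints is δ = arccos(p₁·p₂) ≈ 1.593 rad (91.2°).
Interpolate at f = 0.75 with slerp weights a = sin((1−f)δ)/sin δ ≈ 0.388, b = sin(fδ)/sin δ ≈ 0.930.
p = a·p₁ + b·p₂ ≈ (0.472, -0.870, -0.146); φ = arcsin(p_z) ≈ -8.38°, λ = atan2(p_y, p_x) ≈ -61.53°.

≈ 8.4°S, 61.5°W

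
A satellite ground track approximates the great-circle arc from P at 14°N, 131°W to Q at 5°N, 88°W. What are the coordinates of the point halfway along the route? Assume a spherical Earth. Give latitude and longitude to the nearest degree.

Write both endpoints as unit vectors p₁, p₂ with components (cos φ cos λ, cos φ sin λ, sin φ).
The central angle between the endpoints is δ = arccos(p₁·p₂) ≈ 0.755 rad (43.3°).
Interpolate at f = 1/2 with slerp weights a = sin((1−f)δ)/sin δ ≈ 0.538, b = sin(fδ)/sin δ ≈ 0.538.
p = a·p₁ + b·p₂ ≈ (-0.324, -0.929, 0.177); φ = arcsin(p_z) ≈ 10.20°, λ = atan2(p_y, p_x) ≈ -109.20°.

≈ 10°N, 109°W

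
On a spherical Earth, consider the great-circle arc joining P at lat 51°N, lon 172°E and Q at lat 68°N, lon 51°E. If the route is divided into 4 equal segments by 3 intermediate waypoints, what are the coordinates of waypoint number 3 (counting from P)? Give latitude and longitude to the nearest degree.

≈ lat 75°N, lon 88°E

Convert each endpoint to a unit vector on the sphere (x = cos φ cos λ, y = cos φ sin λ, z = sin φ).
The central angle between the endpoints is δ = arccos(p₁·p₂) ≈ 0.928 rad (53.2°).
Interpolate at f = 3/4 with slerp weights a = sin((1−f)δ)/sin δ ≈ 0.287, b = sin(fδ)/sin δ ≈ 0.801.
p = a·p₁ + b·p₂ ≈ (0.010, 0.258, 0.966); φ = arcsin(p_z) ≈ 75.02°, λ = atan2(p_y, p_x) ≈ 87.83°.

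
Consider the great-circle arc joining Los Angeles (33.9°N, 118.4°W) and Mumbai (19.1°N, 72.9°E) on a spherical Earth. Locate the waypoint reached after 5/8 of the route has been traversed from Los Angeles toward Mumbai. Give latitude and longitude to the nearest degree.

≈ (64°N, 93°E)

The haversine formula gives a central angle δ ≈ 2.198 rad (125.9°) between the endpoints.
Interpolate at f = 5/8 with slerp weights a = sin((1−f)δ)/sin δ ≈ 0.906, b = sin(fδ)/sin δ ≈ 1.211.
p = a·p₁ + b·p₂ ≈ (-0.021, 0.432, 0.902); φ = arcsin(p_z) ≈ 64.38°, λ = atan2(p_y, p_x) ≈ 92.83°.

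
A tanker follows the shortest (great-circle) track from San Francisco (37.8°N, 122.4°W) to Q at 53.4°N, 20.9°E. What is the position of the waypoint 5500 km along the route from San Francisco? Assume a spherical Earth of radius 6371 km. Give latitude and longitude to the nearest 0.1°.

Convert each endpoint to a unit vector on the sphere (x = cos φ cos λ, y = cos φ sin λ, z = sin φ).
The central angle between the endpoints is δ = arccos(p₁·p₂) ≈ 1.456 rad (83.4°). The total great-circle distance is δ·R ≈ 1.456 × 6371 ≈ 9278 km, so the target fraction is f = 5500/9278 ≈ 0.593.
Interpolate at f ≈ 0.593 with slerp weights a = sin((1−f)δ)/sin δ ≈ 0.562, b = sin(fδ)/sin δ ≈ 0.765.
p = a·p₁ + b·p₂ ≈ (0.188, -0.213, 0.959); φ = arcsin(p_z) ≈ 73.52°, λ = atan2(p_y, p_x) ≈ -48.51°.

≈ 73.5°N, 48.5°W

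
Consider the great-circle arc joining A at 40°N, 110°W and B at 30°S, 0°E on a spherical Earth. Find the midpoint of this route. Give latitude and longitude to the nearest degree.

≈ 9°N, 50°W

The haversine formula gives a central angle δ ≈ 2.151 rad (123.3°) between the endpoints.
Interpolate at f = 1/2 with slerp weights a = sin((1−f)δ)/sin δ ≈ 1.052, b = sin(fδ)/sin δ ≈ 1.052.
p = a·p₁ + b·p₂ ≈ (0.635, -0.757, 0.150); φ = arcsin(p_z) ≈ 8.64°, λ = atan2(p_y, p_x) ≈ -50.00°.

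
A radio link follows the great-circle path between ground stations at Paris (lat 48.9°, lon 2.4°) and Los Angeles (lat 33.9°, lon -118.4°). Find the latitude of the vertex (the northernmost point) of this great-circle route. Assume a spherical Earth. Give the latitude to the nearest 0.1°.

≈ 61.7°

The great circle lies in the plane with unit normal n̂ = (p₁ × p₂)/|p₁ × p₂|.
Here n̂_z ≈ -0.473; the vertex latitude is φ_max = arccos|n̂_z| ≈ 61.7°.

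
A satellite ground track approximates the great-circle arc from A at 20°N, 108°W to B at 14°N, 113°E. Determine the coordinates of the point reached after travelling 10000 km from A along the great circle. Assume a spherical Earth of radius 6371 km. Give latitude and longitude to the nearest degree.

Write both endpoints as unit vectors p₁, p₂ with components (cos φ cos λ, cos φ sin λ, sin φ).
The central angle between the endpoints is δ = arccos(p₁·p₂) ≈ 2.221 rad (127.3°). The total great-circle distance is δ·R ≈ 2.221 × 6371 ≈ 14150 km, so the target fraction is f = 10000/14150 ≈ 0.707.
Interpolate at f ≈ 0.707 with slerp weights a = sin((1−f)δ)/sin δ ≈ 0.762, b = sin(fδ)/sin δ ≈ 1.256.
p = a·p₁ + b·p₂ ≈ (-0.698, 0.441, 0.564); φ = arcsin(p_z) ≈ 34.37°, λ = atan2(p_y, p_x) ≈ 147.68°.

≈ 34°N, 148°E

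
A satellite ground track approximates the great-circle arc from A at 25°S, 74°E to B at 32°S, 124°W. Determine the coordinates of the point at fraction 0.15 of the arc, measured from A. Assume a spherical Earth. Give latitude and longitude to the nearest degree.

Write both endpoints as unit vectors p₁, p₂ with components (cos φ cos λ, cos φ sin λ, sin φ).
The central angle between the endpoints is δ = arccos(p₁·p₂) ≈ 2.103 rad (120.5°).
Interpolate at f = 0.15 with slerp weights a = sin((1−f)δ)/sin δ ≈ 1.133, b = sin(fδ)/sin δ ≈ 0.360.
p = a·p₁ + b·p₂ ≈ (0.112, 0.734, -0.670); φ = arcsin(p_z) ≈ -42.03°, λ = atan2(p_y, p_x) ≈ 81.29°.

≈ 42°S, 81°E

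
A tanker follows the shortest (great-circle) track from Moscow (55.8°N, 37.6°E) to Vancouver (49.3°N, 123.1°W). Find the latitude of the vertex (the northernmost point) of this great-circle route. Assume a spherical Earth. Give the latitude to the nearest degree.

≈ 83°N

The great circle lies in the plane with unit normal n̂ = (p₁ × p₂)/|p₁ × p₂|.
Here n̂_z ≈ -0.126; the vertex latitude is φ_max = arccos|n̂_z| ≈ 82.7°.
Check via Clairaut: cos φ_max = |cos φ₁| · sin C = cos(55.8°)·sin(13.0°) ≈ 0.126, again giving ≈ 82.7°.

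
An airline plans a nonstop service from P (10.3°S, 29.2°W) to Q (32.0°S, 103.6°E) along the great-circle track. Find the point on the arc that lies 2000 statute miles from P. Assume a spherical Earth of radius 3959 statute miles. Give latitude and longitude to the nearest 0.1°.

Convert each endpoint to a unit vector on the sphere (x = cos φ cos λ, y = cos φ sin λ, z = sin φ).
The central angle between the endpoints is δ = arccos(p₁·p₂) ≈ 2.063 rad (118.2°). The total great-circle distance is δ·R ≈ 2.063 × 3959 ≈ 8166 mi, so the target fraction is f = 2000/8166 ≈ 0.245.
Interpolate at f ≈ 0.245 with slerp weights a = sin((1−f)δ)/sin δ ≈ 1.134, b = sin(fδ)/sin δ ≈ 0.549.
p = a·p₁ + b·p₂ ≈ (0.865, -0.092, -0.494); φ = arcsin(p_z) ≈ -29.59°, λ = atan2(p_y, p_x) ≈ -6.07°.

≈ (29.6°S, 6.1°W)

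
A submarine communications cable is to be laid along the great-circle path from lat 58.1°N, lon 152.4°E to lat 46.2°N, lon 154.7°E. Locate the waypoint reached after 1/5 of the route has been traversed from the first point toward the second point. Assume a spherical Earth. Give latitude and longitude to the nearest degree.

Convert each endpoint to a unit vector on the sphere (x = cos φ cos λ, y = cos φ sin λ, z = sin φ).
The central angle between the endpoints is δ = arccos(p₁·p₂) ≈ 0.209 rad (12.0°).
Interpolate at f = 1/5 with slerp weights a = sin((1−f)δ)/sin δ ≈ 0.802, b = sin(fδ)/sin δ ≈ 0.201.
p = a·p₁ + b·p₂ ≈ (-0.502, 0.256, 0.826); φ = arcsin(p_z) ≈ 55.72°, λ = atan2(p_y, p_x) ≈ 152.97°.

≈ lat 56°N, lon 153°E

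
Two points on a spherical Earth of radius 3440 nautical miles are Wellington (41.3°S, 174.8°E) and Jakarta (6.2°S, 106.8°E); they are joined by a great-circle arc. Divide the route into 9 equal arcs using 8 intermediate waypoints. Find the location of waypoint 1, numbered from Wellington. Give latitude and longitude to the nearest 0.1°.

Convert each endpoint to a unit vector on the sphere (x = cos φ cos λ, y = cos φ sin λ, z = sin φ).
The central angle between the endpoints is δ = arccos(p₁·p₂) ≈ 1.212 rad (69.4°).
Interpolate at f = 1/9 with slerp weights a = sin((1−f)δ)/sin δ ≈ 0.941, b = sin(fδ)/sin δ ≈ 0.143.
p = a·p₁ + b·p₂ ≈ (-0.745, 0.201, -0.636); φ = arcsin(p_z) ≈ -39.52°, λ = atan2(p_y, p_x) ≈ 164.93°.

≈ 39.5°S, 164.9°E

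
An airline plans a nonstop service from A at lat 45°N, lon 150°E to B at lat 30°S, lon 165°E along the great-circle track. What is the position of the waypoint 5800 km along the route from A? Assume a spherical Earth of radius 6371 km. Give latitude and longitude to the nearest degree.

Write both endpoints as unit vectors p₁, p₂ with components (cos φ cos λ, cos φ sin λ, sin φ).
The central angle between the endpoints is δ = arccos(p₁·p₂) ≈ 1.331 rad (76.2°). The total great-circle distance is δ·R ≈ 1.331 × 6371 ≈ 8477 km, so the target fraction is f = 5800/8477 ≈ 0.684.
Interpolate at f ≈ 0.684 with slerp weights a = sin((1−f)δ)/sin δ ≈ 0.420, b = sin(fδ)/sin δ ≈ 0.813.
p = a·p₁ + b·p₂ ≈ (-0.937, 0.331, -0.110); φ = arcsin(p_z) ≈ -6.29°, λ = atan2(p_y, p_x) ≈ 160.57°.

≈ lat 6°S, lon 161°E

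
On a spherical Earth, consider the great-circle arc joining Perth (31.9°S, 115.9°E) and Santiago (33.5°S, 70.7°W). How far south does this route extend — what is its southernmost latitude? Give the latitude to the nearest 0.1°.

≈ 84.9°S

The great circle lies in the plane with unit normal n̂ = (p₁ × p₂)/|p₁ × p₂|.
Here n̂_z ≈ +0.089; the vertex latitude is φ_max = arccos|n̂_z| ≈ 84.9°.
Check via Clairaut: cos φ_max = |cos φ₁| · sin C = cos(31.9°)·sin(174.0°) ≈ 0.089, again giving ≈ 84.9°.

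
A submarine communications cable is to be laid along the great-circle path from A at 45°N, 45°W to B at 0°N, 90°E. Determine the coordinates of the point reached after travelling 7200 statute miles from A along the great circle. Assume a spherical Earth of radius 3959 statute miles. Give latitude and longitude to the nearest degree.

≈ 13°N, 81°E

Convert each endpoint to a unit vector on the sphere (x = cos φ cos λ, y = cos φ sin λ, z = sin φ).
The central angle between the endpoints is δ = arccos(p₁·p₂) ≈ 2.094 rad (120.0°). The total great-circle distance is δ·R ≈ 2.094 × 3959 ≈ 8292 mi, so the target fraction is f = 7200/8292 ≈ 0.868.
Interpolate at f ≈ 0.868 with slerp weights a = sin((1−f)δ)/sin δ ≈ 0.314, b = sin(fδ)/sin δ ≈ 1.119.
p = a·p₁ + b·p₂ ≈ (0.157, 0.962, 0.222); φ = arcsin(p_z) ≈ 12.84°, λ = atan2(p_y, p_x) ≈ 80.72°.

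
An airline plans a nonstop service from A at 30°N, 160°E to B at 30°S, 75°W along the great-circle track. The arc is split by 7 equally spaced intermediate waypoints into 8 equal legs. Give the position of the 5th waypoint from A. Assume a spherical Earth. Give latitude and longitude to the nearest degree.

Write both endpoints as unit vectors p₁, p₂ with components (cos φ cos λ, cos φ sin λ, sin φ).
The central angle between the endpoints is δ = arccos(p₁·p₂) ≈ 2.319 rad (132.9°).
Interpolate at f = 5/8 with slerp weights a = sin((1−f)δ)/sin δ ≈ 1.042, b = sin(fδ)/sin δ ≈ 1.354.
p = a·p₁ + b·p₂ ≈ (-0.545, -0.824, -0.156); φ = arcsin(p_z) ≈ -8.97°, λ = atan2(p_y, p_x) ≈ -123.47°.

≈ 9°S, 123°W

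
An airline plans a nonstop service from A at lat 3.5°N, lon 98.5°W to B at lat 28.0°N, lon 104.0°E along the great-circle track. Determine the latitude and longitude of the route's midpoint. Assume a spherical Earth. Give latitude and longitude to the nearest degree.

≈ lat 54°N, lon 160°W

Write both endpoints as unit vectors p₁, p₂ with components (cos φ cos λ, cos φ sin λ, sin φ).
The central angle between the endpoints is δ = arccos(p₁·p₂) ≈ 2.474 rad (141.8°).
Interpolate at f = 1/2 with slerp weights a = sin((1−f)δ)/sin δ ≈ 1.527, b = sin(fδ)/sin δ ≈ 1.527.
p = a·p₁ + b·p₂ ≈ (-0.551, -0.199, 0.810); φ = arcsin(p_z) ≈ 54.10°, λ = atan2(p_y, p_x) ≈ -160.14°.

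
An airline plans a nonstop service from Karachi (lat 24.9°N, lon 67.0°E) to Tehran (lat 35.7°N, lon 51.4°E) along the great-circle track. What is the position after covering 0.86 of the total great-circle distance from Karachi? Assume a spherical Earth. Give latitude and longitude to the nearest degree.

≈ lat 34°N, lon 54°E

The haversine formula gives a central angle δ ≈ 0.301 rad (17.2°) between the endpoints.
Interpolate at f = 0.86 with slerp weights a = sin((1−f)δ)/sin δ ≈ 0.142, b = sin(fδ)/sin δ ≈ 0.863.
p = a·p₁ + b·p₂ ≈ (0.488, 0.667, 0.564); φ = arcsin(p_z) ≈ 34.31°, λ = atan2(p_y, p_x) ≈ 53.80°.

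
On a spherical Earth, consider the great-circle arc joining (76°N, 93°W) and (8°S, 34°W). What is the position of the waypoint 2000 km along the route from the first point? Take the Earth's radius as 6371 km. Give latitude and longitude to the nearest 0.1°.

Convert each endpoint to a unit vector on the sphere (x = cos φ cos λ, y = cos φ sin λ, z = sin φ).
The central angle between the endpoints is δ = arccos(p₁·p₂) ≈ 1.582 rad (90.7°). The total great-circle distance is δ·R ≈ 1.582 × 6371 ≈ 10082 km, so the target fraction is f = 2000/10082 ≈ 0.198.
Interpolate at f ≈ 0.198 with slerp weights a = sin((1−f)δ)/sin δ ≈ 0.955, b = sin(fδ)/sin δ ≈ 0.309.
p = a·p₁ + b·p₂ ≈ (0.241, -0.402, 0.883); φ = arcsin(p_z) ≈ 62.05°, λ = atan2(p_y, p_x) ≈ -58.99°.

≈ (62.1°N, 59.0°W)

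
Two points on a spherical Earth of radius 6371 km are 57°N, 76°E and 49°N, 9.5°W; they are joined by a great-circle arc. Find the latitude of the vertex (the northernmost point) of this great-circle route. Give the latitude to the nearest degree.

≈ 62°N

The great circle lies in the plane with unit normal n̂ = (p₁ × p₂)/|p₁ × p₂|.
Here n̂_z ≈ -0.475; the vertex latitude is φ_max = arccos|n̂_z| ≈ 61.7°.
Check via Clairaut: cos φ_max = |cos φ₁| · sin C = cos(57.0°)·sin(60.6°) ≈ 0.475, again giving ≈ 61.7°.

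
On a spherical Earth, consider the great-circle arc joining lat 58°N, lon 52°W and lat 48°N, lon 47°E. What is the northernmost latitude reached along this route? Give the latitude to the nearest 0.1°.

≈ 64.7°N

The great circle lies in the plane with unit normal n̂ = (p₁ × p₂)/|p₁ × p₂|.
Here n̂_z ≈ +0.428; the vertex latitude is φ_max = arccos|n̂_z| ≈ 64.7°.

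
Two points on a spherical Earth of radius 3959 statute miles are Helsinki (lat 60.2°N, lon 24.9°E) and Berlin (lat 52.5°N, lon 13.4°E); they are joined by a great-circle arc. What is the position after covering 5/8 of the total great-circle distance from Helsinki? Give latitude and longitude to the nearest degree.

≈ lat 56°N, lon 17°E

Write both endpoints as unit vectors p₁, p₂ with components (cos φ cos λ, cos φ sin λ, sin φ).
The central angle between the endpoints is δ = arccos(p₁·p₂) ≈ 0.174 rad (10.0°).
Interpolate at f = 5/8 with slerp weights a = sin((1−f)δ)/sin δ ≈ 0.377, b = sin(fδ)/sin δ ≈ 0.627.
p = a·p₁ + b·p₂ ≈ (0.541, 0.167, 0.824); φ = arcsin(p_z) ≈ 55.51°, λ = atan2(p_y, p_x) ≈ 17.18°.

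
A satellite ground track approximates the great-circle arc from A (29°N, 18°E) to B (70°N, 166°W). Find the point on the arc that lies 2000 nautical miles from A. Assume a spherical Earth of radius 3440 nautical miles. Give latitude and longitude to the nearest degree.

≈ (62°N, 20°E)

Convert each endpoint to a unit vector on the sphere (x = cos φ cos λ, y = cos φ sin λ, z = sin φ).
The central angle between the endpoints is δ = arccos(p₁·p₂) ≈ 1.413 rad (81.0°). The total great-circle distance is δ·R ≈ 1.413 × 3440 ≈ 4861 nmi, so the target fraction is f = 2000/4861 ≈ 0.411.
Interpolate at f ≈ 0.411 with slerp weights a = sin((1−f)δ)/sin δ ≈ 0.748, b = sin(fδ)/sin δ ≈ 0.556.
p = a·p₁ + b·p₂ ≈ (0.438, 0.156, 0.885); φ = arcsin(p_z) ≈ 62.29°, λ = atan2(p_y, p_x) ≈ 19.64°.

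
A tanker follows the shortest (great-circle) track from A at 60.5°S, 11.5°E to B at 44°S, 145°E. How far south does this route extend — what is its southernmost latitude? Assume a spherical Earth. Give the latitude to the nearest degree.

The great circle lies in the plane with unit normal n̂ = (p₁ × p₂)/|p₁ × p₂|.
Here n̂_z ≈ +0.275; the vertex latitude is φ_max = arccos|n̂_z| ≈ 74.0°.
Check via Clairaut: cos φ_max = |cos φ₁| · sin C = cos(60.5°)·sin(146.0°) ≈ 0.275, again giving ≈ 74.0°.

≈ 74°S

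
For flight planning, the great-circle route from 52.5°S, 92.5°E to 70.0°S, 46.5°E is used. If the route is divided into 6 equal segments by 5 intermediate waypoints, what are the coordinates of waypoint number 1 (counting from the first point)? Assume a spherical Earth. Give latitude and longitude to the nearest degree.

≈ 56°S, 88°E

Convert each endpoint to a unit vector on the sphere (x = cos φ cos λ, y = cos φ sin λ, z = sin φ).
The central angle between the endpoints is δ = arccos(p₁·p₂) ≈ 0.473 rad (27.1°).
Interpolate at f = 1/6 with slerp weights a = sin((1−f)δ)/sin δ ≈ 0.843, b = sin(fδ)/sin δ ≈ 0.173.
p = a·p₁ + b·p₂ ≈ (0.018, 0.556, -0.831); φ = arcsin(p_z) ≈ -56.23°, λ = atan2(p_y, p_x) ≈ 88.11°.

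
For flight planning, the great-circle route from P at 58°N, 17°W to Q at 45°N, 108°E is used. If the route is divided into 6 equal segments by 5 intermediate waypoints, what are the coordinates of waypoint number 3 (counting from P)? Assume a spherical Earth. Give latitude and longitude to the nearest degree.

≈ 69°N, 61°E

The haversine formula gives a central angle δ ≈ 1.176 rad (67.4°) between the endpoints.
Interpolate at f = 3/6 with slerp weights a = sin((1−f)δ)/sin δ ≈ 0.601, b = sin(fδ)/sin δ ≈ 0.601.
p = a·p₁ + b·p₂ ≈ (0.173, 0.311, 0.934); φ = arcsin(p_z) ≈ 69.15°, λ = atan2(p_y, p_x) ≈ 60.88°.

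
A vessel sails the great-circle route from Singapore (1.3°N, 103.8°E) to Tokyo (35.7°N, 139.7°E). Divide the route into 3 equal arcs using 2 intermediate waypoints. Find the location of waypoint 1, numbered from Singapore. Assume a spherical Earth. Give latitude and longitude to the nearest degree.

Convert each endpoint to a unit vector on the sphere (x = cos φ cos λ, y = cos φ sin λ, z = sin φ).
The central angle between the endpoints is δ = arccos(p₁·p₂) ≈ 0.835 rad (47.9°).
Interpolate at f = 1/3 with slerp weights a = sin((1−f)δ)/sin δ ≈ 0.713, b = sin(fδ)/sin δ ≈ 0.371.
p = a·p₁ + b·p₂ ≈ (-0.400, 0.887, 0.232); φ = arcsin(p_z) ≈ 13.44°, λ = atan2(p_y, p_x) ≈ 114.26°.

≈ (13°N, 114°E)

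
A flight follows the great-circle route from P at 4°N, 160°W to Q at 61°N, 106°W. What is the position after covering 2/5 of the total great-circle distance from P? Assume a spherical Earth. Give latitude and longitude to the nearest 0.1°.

≈ 29.1°N, 147.1°W

Write both endpoints as unit vectors p₁, p₂ with components (cos φ cos λ, cos φ sin λ, sin φ).
The central angle between the endpoints is δ = arccos(p₁·p₂) ≈ 1.218 rad (69.8°).
Interpolate at f = 2/5 with slerp weights a = sin((1−f)δ)/sin δ ≈ 0.711, b = sin(fδ)/sin δ ≈ 0.499.
p = a·p₁ + b·p₂ ≈ (-0.733, -0.475, 0.486); φ = arcsin(p_z) ≈ 29.08°, λ = atan2(p_y, p_x) ≈ -147.06°.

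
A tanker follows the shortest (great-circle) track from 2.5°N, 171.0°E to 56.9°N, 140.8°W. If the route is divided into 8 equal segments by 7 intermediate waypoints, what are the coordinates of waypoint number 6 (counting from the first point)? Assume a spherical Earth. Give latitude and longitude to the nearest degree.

≈ 45°N, 160°W

Write both endpoints as unit vectors p₁, p₂ with components (cos φ cos λ, cos φ sin λ, sin φ).
The central angle between the endpoints is δ = arccos(p₁·p₂) ≈ 1.159 rad (66.4°).
Interpolate at f = 6/8 with slerp weights a = sin((1−f)δ)/sin δ ≈ 0.312, b = sin(fδ)/sin δ ≈ 0.834.
p = a·p₁ + b·p₂ ≈ (-0.660, -0.239, 0.712); φ = arcsin(p_z) ≈ 45.39°, λ = atan2(p_y, p_x) ≈ -160.11°.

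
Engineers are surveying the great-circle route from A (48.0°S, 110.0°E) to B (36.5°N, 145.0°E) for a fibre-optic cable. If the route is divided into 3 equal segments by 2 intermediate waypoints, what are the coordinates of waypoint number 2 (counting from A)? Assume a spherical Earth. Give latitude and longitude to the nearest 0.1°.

Write both endpoints as unit vectors p₁, p₂ with components (cos φ cos λ, cos φ sin λ, sin φ).
The central angle between the endpoints is δ = arccos(p₁·p₂) ≈ 1.572 rad (90.1°).
Interpolate at f = 2/3 with slerp weights a = sin((1−f)δ)/sin δ ≈ 0.500, b = sin(fδ)/sin δ ≈ 0.867.
p = a·p₁ + b·p₂ ≈ (-0.685, 0.714, 0.144); φ = arcsin(p_z) ≈ 8.25°, λ = atan2(p_y, p_x) ≈ 133.81°.

≈ (8.3°N, 133.8°E)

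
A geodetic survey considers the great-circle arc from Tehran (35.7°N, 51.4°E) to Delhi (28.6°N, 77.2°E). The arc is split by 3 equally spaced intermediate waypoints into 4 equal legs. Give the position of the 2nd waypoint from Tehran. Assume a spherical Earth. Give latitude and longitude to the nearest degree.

Convert each endpoint to a unit vector on the sphere (x = cos φ cos λ, y = cos φ sin λ, z = sin φ).
The central angle between the endpoints is δ = arccos(p₁·p₂) ≈ 0.399 rad (22.9°).
Interpolate at f = 2/4 with slerp weights a = sin((1−f)δ)/sin δ ≈ 0.510, b = sin(fδ)/sin δ ≈ 0.510.
p = a·p₁ + b·p₂ ≈ (0.358, 0.761, 0.542); φ = arcsin(p_z) ≈ 32.81°, λ = atan2(p_y, p_x) ≈ 64.81°.

≈ 33°N, 65°E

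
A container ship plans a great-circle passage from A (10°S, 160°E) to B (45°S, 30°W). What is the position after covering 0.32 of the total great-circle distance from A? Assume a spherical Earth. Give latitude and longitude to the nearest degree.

Convert each endpoint to a unit vector on the sphere (x = cos φ cos λ, y = cos φ sin λ, z = sin φ).
The central angle between the endpoints is δ = arccos(p₁·p₂) ≈ 2.169 rad (124.3°).
Interpolate at f = 0.32 with slerp weights a = sin((1−f)δ)/sin δ ≈ 1.204, b = sin(fδ)/sin δ ≈ 0.774.
p = a·p₁ + b·p₂ ≈ (-0.641, 0.132, -0.756); φ = arcsin(p_z) ≈ -49.15°, λ = atan2(p_y, p_x) ≈ 168.35°.

≈ (49°S, 168°E)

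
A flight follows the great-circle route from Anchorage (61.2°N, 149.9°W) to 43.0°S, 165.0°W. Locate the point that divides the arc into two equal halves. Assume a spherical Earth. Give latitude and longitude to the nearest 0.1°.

Convert each endpoint to a unit vector on the sphere (x = cos φ cos λ, y = cos φ sin λ, z = sin φ).
The central angle between the endpoints is δ = arccos(p₁·p₂) ≈ 1.831 rad (104.9°).
Interpolate at f = 1/2 with slerp weights a = sin((1−f)δ)/sin δ ≈ 0.821, b = sin(fδ)/sin δ ≈ 0.821.
p = a·p₁ + b·p₂ ≈ (-0.922, -0.354, 0.159); φ = arcsin(p_z) ≈ 9.17°, λ = atan2(p_y, p_x) ≈ -159.01°.

≈ 9.2°N, 159.0°W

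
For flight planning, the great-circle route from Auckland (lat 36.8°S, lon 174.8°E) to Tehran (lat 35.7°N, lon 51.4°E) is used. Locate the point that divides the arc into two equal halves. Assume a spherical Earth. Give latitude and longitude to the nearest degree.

Write both endpoints as unit vectors p₁, p₂ with components (cos φ cos λ, cos φ sin λ, sin φ).
The central angle between the endpoints is δ = arccos(p₁·p₂) ≈ 2.357 rad (135.0°).
Interpolate at f = 1/2 with slerp weights a = sin((1−f)δ)/sin δ ≈ 1.307, b = sin(fδ)/sin δ ≈ 1.307.
p = a·p₁ + b·p₂ ≈ (-0.380, 0.925, -0.020); φ = arcsin(p_z) ≈ -1.16°, λ = atan2(p_y, p_x) ≈ 112.35°.

≈ lat 1°S, lon 112°E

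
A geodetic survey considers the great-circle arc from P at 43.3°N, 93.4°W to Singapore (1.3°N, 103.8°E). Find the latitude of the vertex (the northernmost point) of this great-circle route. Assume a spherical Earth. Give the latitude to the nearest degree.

The great circle lies in the plane with unit normal n̂ = (p₁ × p₂)/|p₁ × p₂|.
Here n̂_z ≈ -0.293; the vertex latitude is φ_max = arccos|n̂_z| ≈ 72.9°.
Check via Clairaut: cos φ_max = |cos φ₁| · sin C = cos(43.3°)·sin(23.8°) ≈ 0.293, again giving ≈ 72.9°.

≈ 73°N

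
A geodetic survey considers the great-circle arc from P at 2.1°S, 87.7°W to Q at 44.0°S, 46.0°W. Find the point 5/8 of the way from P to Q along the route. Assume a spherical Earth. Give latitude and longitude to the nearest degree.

≈ 30°S, 65°W

Convert each endpoint to a unit vector on the sphere (x = cos φ cos λ, y = cos φ sin λ, z = sin φ).
The central angle between the endpoints is δ = arccos(p₁·p₂) ≈ 0.974 rad (55.8°).
Interpolate at f = 5/8 with slerp weights a = sin((1−f)δ)/sin δ ≈ 0.432, b = sin(fδ)/sin δ ≈ 0.691.
p = a·p₁ + b·p₂ ≈ (0.363, -0.789, -0.496); φ = arcsin(p_z) ≈ -29.74°, λ = atan2(p_y, p_x) ≈ -65.30°.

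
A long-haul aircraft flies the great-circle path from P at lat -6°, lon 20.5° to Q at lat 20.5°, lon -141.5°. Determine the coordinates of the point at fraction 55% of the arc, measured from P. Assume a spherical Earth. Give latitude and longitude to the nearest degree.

Write both endpoints as unit vectors p₁, p₂ with components (cos φ cos λ, cos φ sin λ, sin φ).
The central angle between the endpoints is δ = arccos(p₁·p₂) ≈ 2.745 rad (157.3°).
Interpolate at f = 0.55 with slerp weights a = sin((1−f)δ)/sin δ ≈ 2.447, b = sin(fδ)/sin δ ≈ 2.587.
p = a·p₁ + b·p₂ ≈ (0.383, -0.656, 0.650); φ = arcsin(p_z) ≈ 40.55°, λ = atan2(p_y, p_x) ≈ -59.69°.

≈ lat 41°, lon -60°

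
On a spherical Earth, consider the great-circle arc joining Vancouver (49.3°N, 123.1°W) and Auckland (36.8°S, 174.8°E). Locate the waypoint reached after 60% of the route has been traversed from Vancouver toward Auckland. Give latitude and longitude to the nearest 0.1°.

≈ (1.7°S, 162.5°W)

From cos δ = sin φ₁ sin φ₂ + cos φ₁ cos φ₂ cos Δλ, the central angle is δ ≈ 1.782 rad (102.1°).
Interpolate at f = 0.60 with slerp weights a = sin((1−f)δ)/sin δ ≈ 0.669, b = sin(fδ)/sin δ ≈ 0.897.
p = a·p₁ + b·p₂ ≈ (-0.953, -0.300, -0.030); φ = arcsin(p_z) ≈ -1.73°, λ = atan2(p_y, p_x) ≈ -162.52°.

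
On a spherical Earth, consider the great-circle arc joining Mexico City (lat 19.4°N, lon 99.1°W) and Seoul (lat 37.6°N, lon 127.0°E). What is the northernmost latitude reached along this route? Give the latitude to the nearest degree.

The great circle lies in the plane with unit normal n̂ = (p₁ × p₂)/|p₁ × p₂|.
Here n̂_z ≈ -0.567; the vertex latitude is φ_max = arccos|n̂_z| ≈ 55.4°.

≈ 55°N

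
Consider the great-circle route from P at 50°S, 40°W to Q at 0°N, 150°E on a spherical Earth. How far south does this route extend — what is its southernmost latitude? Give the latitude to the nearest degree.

≈ 82°S

The great circle lies in the plane with unit normal n̂ = (p₁ × p₂)/|p₁ × p₂|.
Here n̂_z ≈ -0.144; the vertex latitude is φ_max = arccos|n̂_z| ≈ 81.7°.
Check via Clairaut: cos φ_max = |cos φ₁| · sin C = cos(50.0°)·sin(167.0°) ≈ 0.144, again giving ≈ 81.7°.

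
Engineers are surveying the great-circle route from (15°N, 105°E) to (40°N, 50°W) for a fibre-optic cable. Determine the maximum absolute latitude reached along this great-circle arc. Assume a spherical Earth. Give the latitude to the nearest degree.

≈ 69°N

The great circle lies in the plane with unit normal n̂ = (p₁ × p₂)/|p₁ × p₂|.
Here n̂_z ≈ -0.362; the vertex latitude is φ_max = arccos|n̂_z| ≈ 68.8°.
Check via Clairaut: cos φ_max = |cos φ₁| · sin C = cos(15.0°)·sin(22.0°) ≈ 0.362, again giving ≈ 68.8°.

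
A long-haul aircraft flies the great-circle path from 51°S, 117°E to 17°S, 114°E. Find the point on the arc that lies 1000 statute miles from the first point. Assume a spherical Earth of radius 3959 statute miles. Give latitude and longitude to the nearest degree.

Write both endpoints as unit vectors p₁, p₂ with components (cos φ cos λ, cos φ sin λ, sin φ).
The central angle between the endpoints is δ = arccos(p₁·p₂) ≈ 0.595 rad (34.1°). The total great-circle distance is δ·R ≈ 0.595 × 3959 ≈ 2355 mi, so the target fraction is f = 1000/2355 ≈ 0.425.
Interpolate at f ≈ 0.425 with slerp weights a = sin((1−f)δ)/sin δ ≈ 0.599, b = sin(fδ)/sin δ ≈ 0.446.
p = a·p₁ + b·p₂ ≈ (-0.345, 0.725, -0.596); φ = arcsin(p_z) ≈ -36.57°, λ = atan2(p_y, p_x) ≈ 115.41°.

≈ 37°S, 115°E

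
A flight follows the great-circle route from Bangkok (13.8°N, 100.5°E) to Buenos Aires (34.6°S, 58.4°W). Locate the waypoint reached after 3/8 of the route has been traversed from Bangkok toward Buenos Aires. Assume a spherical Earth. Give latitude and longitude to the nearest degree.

≈ (30°S, 63°E)

The haversine formula gives a central angle δ ≈ 2.649 rad (151.8°) between the endpoints.
Interpolate at f = 3/8 with slerp weights a = sin((1−f)δ)/sin δ ≈ 2.108, b = sin(fδ)/sin δ ≈ 1.773.
p = a·p₁ + b·p₂ ≈ (0.392, 0.770, -0.504); φ = arcsin(p_z) ≈ -30.25°, λ = atan2(p_y, p_x) ≈ 63.05°.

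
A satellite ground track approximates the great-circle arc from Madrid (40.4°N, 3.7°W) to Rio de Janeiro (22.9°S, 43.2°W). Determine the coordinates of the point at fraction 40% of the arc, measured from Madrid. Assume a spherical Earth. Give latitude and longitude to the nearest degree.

≈ 16°N, 22°W

The haversine formula gives a central angle δ ≈ 1.277 rad (73.2°) between the endpoints.
Interpolate at f = 0.40 with slerp weights a = sin((1−f)δ)/sin δ ≈ 0.725, b = sin(fδ)/sin δ ≈ 0.511.
p = a·p₁ + b·p₂ ≈ (0.894, -0.358, 0.271); φ = arcsin(p_z) ≈ 15.71°, λ = atan2(p_y, p_x) ≈ -21.82°.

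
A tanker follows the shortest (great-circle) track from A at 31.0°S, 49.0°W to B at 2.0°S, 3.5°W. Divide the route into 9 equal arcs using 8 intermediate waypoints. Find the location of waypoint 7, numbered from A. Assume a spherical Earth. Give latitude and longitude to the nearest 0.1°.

Write both endpoints as unit vectors p₁, p₂ with components (cos φ cos λ, cos φ sin λ, sin φ).
The central angle between the endpoints is δ = arccos(p₁·p₂) ≈ 0.904 rad (51.8°).
Interpolate at f = 7/9 with slerp weights a = sin((1−f)δ)/sin δ ≈ 0.254, b = sin(fδ)/sin δ ≈ 0.823.
p = a·p₁ + b·p₂ ≈ (0.964, -0.214, -0.160); φ = arcsin(p_z) ≈ -9.18°, λ = atan2(p_y, p_x) ≈ -12.55°.

≈ 9.2°S, 12.5°W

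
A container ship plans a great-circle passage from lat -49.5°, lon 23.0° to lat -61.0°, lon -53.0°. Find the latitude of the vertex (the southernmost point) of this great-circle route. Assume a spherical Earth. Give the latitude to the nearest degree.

The great circle lies in the plane with unit normal n̂ = (p₁ × p₂)/|p₁ × p₂|.
Here n̂_z ≈ -0.455; the vertex latitude is φ_max = arccos|n̂_z| ≈ 62.9°.
Check via Clairaut: cos φ_max = |cos φ₁| · sin C = cos(49.5°)·sin(135.5°) ≈ 0.455, again giving ≈ 62.9°.

≈ -63°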